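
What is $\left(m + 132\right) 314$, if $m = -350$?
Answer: $-68452$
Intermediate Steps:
$\left(m + 132\right) 314 = \left(-350 + 132\right) 314 = \left(-218\right) 314 = -68452$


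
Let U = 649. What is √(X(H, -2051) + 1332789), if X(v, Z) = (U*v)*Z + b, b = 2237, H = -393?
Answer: √524456933 ≈ 22901.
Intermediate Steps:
X(v, Z) = 2237 + 649*Z*v (X(v, Z) = (649*v)*Z + 2237 = 649*Z*v + 2237 = 2237 + 649*Z*v)
√(X(H, -2051) + 1332789) = √((2237 + 649*(-2051)*(-393)) + 1332789) = √((2237 + 523121907) + 1332789) = √(523124144 + 1332789) = √524456933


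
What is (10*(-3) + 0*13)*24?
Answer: -720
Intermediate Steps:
(10*(-3) + 0*13)*24 = (-30 + 0)*24 = -30*24 = -720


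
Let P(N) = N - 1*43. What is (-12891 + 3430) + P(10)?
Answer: -9494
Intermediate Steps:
P(N) = -43 + N (P(N) = N - 43 = -43 + N)
(-12891 + 3430) + P(10) = (-12891 + 3430) + (-43 + 10) = -9461 - 33 = -9494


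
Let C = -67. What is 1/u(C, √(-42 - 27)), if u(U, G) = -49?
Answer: -1/49 ≈ -0.020408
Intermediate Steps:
1/u(C, √(-42 - 27)) = 1/(-49) = -1/49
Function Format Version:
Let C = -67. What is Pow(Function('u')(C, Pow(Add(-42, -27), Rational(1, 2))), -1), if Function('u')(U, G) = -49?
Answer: Rational(-1, 49) ≈ -0.020408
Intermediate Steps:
Pow(Function('u')(C, Pow(Add(-42, -27), Rational(1, 2))), -1) = Pow(-49, -1) = Rational(-1, 49)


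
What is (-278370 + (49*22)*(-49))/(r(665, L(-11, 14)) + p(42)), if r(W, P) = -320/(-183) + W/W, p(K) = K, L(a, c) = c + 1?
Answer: -60608136/8189 ≈ -7401.2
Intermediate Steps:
L(a, c) = 1 + c
r(W, P) = 503/183 (r(W, P) = -320*(-1/183) + 1 = 320/183 + 1 = 503/183)
(-278370 + (49*22)*(-49))/(r(665, L(-11, 14)) + p(42)) = (-278370 + (49*22)*(-49))/(503/183 + 42) = (-278370 + 1078*(-49))/(8189/183) = (-278370 - 52822)*(183/8189) = -331192*183/8189 = -60608136/8189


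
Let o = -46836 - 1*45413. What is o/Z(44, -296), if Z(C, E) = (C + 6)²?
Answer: -92249/2500 ≈ -36.900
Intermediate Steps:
Z(C, E) = (6 + C)²
o = -92249 (o = -46836 - 45413 = -92249)
o/Z(44, -296) = -92249/(6 + 44)² = -92249/(50²) = -92249/2500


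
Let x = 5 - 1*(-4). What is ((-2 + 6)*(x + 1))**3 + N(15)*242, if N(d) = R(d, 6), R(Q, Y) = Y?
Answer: 65452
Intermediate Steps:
x = 9 (x = 5 + 4 = 9)
N(d) = 6
((-2 + 6)*(x + 1))**3 + N(15)*242 = ((-2 + 6)*(9 + 1))**3 + 6*242 = (4*10)**3 + 1452 = 40**3 + 1452 = 64000 + 1452 = 65452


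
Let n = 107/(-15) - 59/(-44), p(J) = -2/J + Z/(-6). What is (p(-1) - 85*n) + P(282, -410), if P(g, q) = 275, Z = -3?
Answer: 101621/132 ≈ 769.86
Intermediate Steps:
p(J) = ½ - 2/J (p(J) = -2/J - 3/(-6) = -2/J - 3*(-⅙) = -2/J + ½ = ½ - 2/J)
n = -3823/660 (n = 107*(-1/15) - 59*(-1/44) = -107/15 + 59/44 = -3823/660 ≈ -5.7924)
(p(-1) - 85*n) + P(282, -410) = ((½)*(-4 - 1)/(-1) - 85*(-3823/660)) + 275 = ((½)*(-1)*(-5) + 64991/132) + 275 = (5/2 + 64991/132) + 275 = 65321/132 + 275 = 101621/132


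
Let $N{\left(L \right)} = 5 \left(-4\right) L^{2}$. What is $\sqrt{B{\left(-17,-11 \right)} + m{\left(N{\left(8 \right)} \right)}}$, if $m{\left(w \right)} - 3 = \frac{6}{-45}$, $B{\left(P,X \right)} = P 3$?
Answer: $\frac{19 i \sqrt{30}}{15} \approx 6.9378 i$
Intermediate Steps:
$N{\left(L \right)} = - 20 L^{2}$
$B{\left(P,X \right)} = 3 P$
$m{\left(w \right)} = \frac{43}{15}$ ($m{\left(w \right)} = 3 + \frac{6}{-45} = 3 + 6 \left(- \frac{1}{45}\right) = 3 - \frac{2}{15} = \frac{43}{15}$)
$\sqrt{B{\left(-17,-11 \right)} + m{\left(N{\left(8 \right)} \right)}} = \sqrt{3 \left(-17\right) + \frac{43}{15}} = \sqrt{-51 + \frac{43}{15}} = \sqrt{- \frac{722}{15}} = \frac{19 i \sqrt{30}}{15}$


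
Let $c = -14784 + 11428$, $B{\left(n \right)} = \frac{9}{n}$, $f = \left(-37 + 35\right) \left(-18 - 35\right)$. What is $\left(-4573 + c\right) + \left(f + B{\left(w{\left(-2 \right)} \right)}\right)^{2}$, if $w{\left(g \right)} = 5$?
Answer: $\frac{92296}{25} \approx 3691.8$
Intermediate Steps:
$f = 106$ ($f = \left(-2\right) \left(-53\right) = 106$)
$c = -3356$
$\left(-4573 + c\right) + \left(f + B{\left(w{\left(-2 \right)} \right)}\right)^{2} = \left(-4573 - 3356\right) + \left(106 + \frac{9}{5}\right)^{2} = -7929 + \left(106 + 9 \cdot \frac{1}{5}\right)^{2} = -7929 + \left(106 + \frac{9}{5}\right)^{2} = -7929 + \left(\frac{539}{5}\right)^{2} = -7929 + \frac{290521}{25} = \frac{92296}{25}$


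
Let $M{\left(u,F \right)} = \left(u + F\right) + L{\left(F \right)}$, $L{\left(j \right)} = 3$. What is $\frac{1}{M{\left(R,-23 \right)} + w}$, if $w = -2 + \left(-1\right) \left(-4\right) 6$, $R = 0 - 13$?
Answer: $- \frac{1}{11} \approx -0.090909$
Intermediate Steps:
$R = -13$ ($R = 0 - 13 = -13$)
$M{\left(u,F \right)} = 3 + F + u$ ($M{\left(u,F \right)} = \left(u + F\right) + 3 = \left(F + u\right) + 3 = 3 + F + u$)
$w = 22$ ($w = -2 + 4 \cdot 6 = -2 + 24 = 22$)
$\frac{1}{M{\left(R,-23 \right)} + w} = \frac{1}{\left(3 - 23 - 13\right) + 22} = \frac{1}{-33 + 22} = \frac{1}{-11} = - \frac{1}{11}$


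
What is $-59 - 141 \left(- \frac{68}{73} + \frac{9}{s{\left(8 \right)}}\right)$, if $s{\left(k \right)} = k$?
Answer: $- \frac{50389}{584} \approx -86.282$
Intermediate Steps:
$-59 - 141 \left(- \frac{68}{73} + \frac{9}{s{\left(8 \right)}}\right) = -59 - 141 \left(- \frac{68}{73} + \frac{9}{8}\right) = -59 - \frac{15933}{584} = - \frac{50389}{584}$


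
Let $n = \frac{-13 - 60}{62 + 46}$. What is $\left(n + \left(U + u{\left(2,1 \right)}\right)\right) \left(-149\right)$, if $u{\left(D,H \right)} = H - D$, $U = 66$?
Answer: $- \frac{1035103}{108} \approx -9584.3$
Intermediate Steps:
$n = - \frac{73}{108} \approx -0.67593$
$\left(n + \left(U + u{\left(2,1 \right)}\right)\right) \left(-149\right) = \left(- \frac{73}{108} + \left(66 + \left(1 - 2\right)\right)\right) \left(-149\right) = \left(- \frac{73}{108} + \left(66 - 1\right)\right) \left(-149\right) = \left(- \frac{73}{108} + 65\right) \left(-149\right) = \frac{6947}{108} \left(-149\right) = - \frac{1035103}{108}$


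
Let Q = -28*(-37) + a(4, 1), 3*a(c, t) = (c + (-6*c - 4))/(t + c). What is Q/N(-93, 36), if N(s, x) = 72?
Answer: 431/30 ≈ 14.367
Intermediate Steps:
a(c, t) = (-4 - 5*c)/(3*(c + t)) (a(c, t) = ((c + (-6*c - 4))/(t + c))/3 = ((c + (-4 - 6*c))/(c + t))/3 = ((-4 - 5*c)/(c + t))/3 = (-4 - 5*c)/(3*(c + t)))
Q = 5172/5 (Q = -28*(-37) + (-4 - 5*4)/(3*(4 + 1)) = 1036 + (⅓)*(-4 - 20)/5 = 1036 + (⅓)*(⅕)*(-24) = 1036 - 8/5 = 5172/5 ≈ 1034.4)
Q/N(-93, 36) = (5172/5)/72 = (5172/5)*(1/72) = 431/30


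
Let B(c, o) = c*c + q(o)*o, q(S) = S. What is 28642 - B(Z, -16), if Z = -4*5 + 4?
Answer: 28130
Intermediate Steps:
Z = -16 (Z = -20 + 4 = -16)
B(c, o) = c² + o² (B(c, o) = c*c + o*o = c² + o²)
28642 - B(Z, -16) = 28642 - ((-16)² + (-16)²) = 28642 - (256 + 256) = 28642 - 1*512 = 28642 - 512 = 28130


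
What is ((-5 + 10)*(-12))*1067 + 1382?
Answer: -62638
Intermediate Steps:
((-5 + 10)*(-12))*1067 + 1382 = (5*(-12))*1067 + 1382 = -60*1067 + 1382 = -64020 + 1382 = -62638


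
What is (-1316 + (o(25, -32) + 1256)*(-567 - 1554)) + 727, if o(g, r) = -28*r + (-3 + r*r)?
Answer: -6730522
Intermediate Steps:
o(g, r) = -3 + r**2 - 28*r (o(g, r) = -28*r + (-3 + r**2) = -3 + r**2 - 28*r)
(-1316 + (o(25, -32) + 1256)*(-567 - 1554)) + 727 = (-1316 + ((-3 + (-32)**2 - 28*(-32)) + 1256)*(-567 - 1554)) + 727 = (-1316 + ((-3 + 1024 + 896) + 1256)*(-2121)) + 727 = (-1316 + (1917 + 1256)*(-2121)) + 727 = (-1316 + 3173*(-2121)) + 727 = (-1316 - 6729933) + 727 = -6731249 + 727 = -6730522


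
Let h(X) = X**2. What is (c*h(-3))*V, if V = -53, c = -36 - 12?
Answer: 22896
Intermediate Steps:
c = -48
(c*h(-3))*V = -48*(-3)**2*(-53) = -48*9*(-53) = -432*(-53) = 22896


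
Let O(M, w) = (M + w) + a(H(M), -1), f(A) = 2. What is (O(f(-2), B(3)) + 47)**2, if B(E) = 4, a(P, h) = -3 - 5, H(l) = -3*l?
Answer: 2025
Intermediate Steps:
a(P, h) = -8
O(M, w) = -8 + M + w (O(M, w) = (M + w) - 8 = -8 + M + w)
(O(f(-2), B(3)) + 47)**2 = ((-8 + 2 + 4) + 47)**2 = (-2 + 47)**2 = 45**2 = 2025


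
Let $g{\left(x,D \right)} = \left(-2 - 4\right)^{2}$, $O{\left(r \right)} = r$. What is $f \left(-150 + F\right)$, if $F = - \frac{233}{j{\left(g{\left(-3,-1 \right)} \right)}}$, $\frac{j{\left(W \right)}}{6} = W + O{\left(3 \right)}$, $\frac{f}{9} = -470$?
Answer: $\frac{8303255}{13} \approx 6.3871 \cdot 10^{5}$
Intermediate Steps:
$f = -4230$ ($f = 9 \left(-470\right) = -4230$)
$g{\left(x,D \right)} = 36$ ($g{\left(x,D \right)} = \left(-6\right)^{2} = 36$)
$j{\left(W \right)} = 18 + 6 W$ ($j{\left(W \right)} = 6 \left(W + 3\right) = 6 \left(3 + W\right) = 18 + 6 W$)
$F = - \frac{233}{234}$ ($F = - \frac{233}{18 + 6 \cdot 36} = - \frac{233}{18 + 216} = - \frac{233}{234} \approx -0.99573$)
$f \left(-150 + F\right) = - 4230 \left(-150 - \frac{233}{234}\right) = \left(-4230\right) \left(- \frac{35333}{234}\right) = \frac{8303255}{13}$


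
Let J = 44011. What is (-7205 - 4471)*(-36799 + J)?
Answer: -84207312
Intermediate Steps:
(-7205 - 4471)*(-36799 + J) = (-7205 - 4471)*(-36799 + 44011) = -11676*7212 = -84207312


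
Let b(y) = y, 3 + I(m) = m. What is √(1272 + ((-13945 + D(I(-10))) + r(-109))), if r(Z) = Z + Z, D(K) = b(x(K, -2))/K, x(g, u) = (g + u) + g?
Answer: I*√2178215/13 ≈ 113.53*I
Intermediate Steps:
x(g, u) = u + 2*g
I(m) = -3 + m
D(K) = (-2 + 2*K)/K
r(Z) = 2*Z
√(1272 + ((-13945 + D(I(-10))) + r(-109))) = √(1272 + ((-13945 + (2 - 2/(-3 - 10))) + 2*(-109))) = √(1272 + ((-13945 + (2 - 2/(-13))) - 218)) = √(1272 + ((-13945 + (2 - 2*(-1/13))) - 218)) = √(1272 + ((-13945 + (2 + 2/13)) - 218)) = √(1272 + ((-13945 + 28/13) - 218)) = √(1272 + (-181257/13 - 218)) = √(1272 - 184091/13) = √(-167555/13) = I*√2178215/13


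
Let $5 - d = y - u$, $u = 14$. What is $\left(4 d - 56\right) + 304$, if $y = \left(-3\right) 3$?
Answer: $360$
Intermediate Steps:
$y = -9$
$d = 28$ ($d = 5 - \left(-9 - 14\right) = 5 - -23 = 5 + 23 = 28$)
$\left(4 d - 56\right) + 304 = \left(4 \cdot 28 - 56\right) + 304 = \left(112 - 56\right) + 304 = 56 + 304 = 360$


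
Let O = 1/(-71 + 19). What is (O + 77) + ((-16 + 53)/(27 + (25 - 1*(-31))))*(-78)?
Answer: 182177/4316 ≈ 42.210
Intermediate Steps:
O = -1/52 (O = 1/(-52) = -1/52 ≈ -0.019231)
(O + 77) + ((-16 + 53)/(27 + (25 - 1*(-31))))*(-78) = (-1/52 + 77) + ((-16 + 53)/(27 + (25 - 1*(-31))))*(-78) = 4003/52 + (37/(27 + (25 + 31)))*(-78) = 4003/52 + (37/(27 + 56))*(-78) = 4003/52 + (37/83)*(-78) = 4003/52 - 2886/83 = 182177/4316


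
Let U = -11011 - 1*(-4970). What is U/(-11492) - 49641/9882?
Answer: -85129535/18927324 ≈ -4.4977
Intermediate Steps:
U = -6041 (U = -11011 + 4970 = -6041)
U/(-11492) - 49641/9882 = -6041/(-11492) - 49641/9882 = -6041*(-1/11492) - 49641*1/9882 = 6041/11492 - 16547/3294 = -85129535/18927324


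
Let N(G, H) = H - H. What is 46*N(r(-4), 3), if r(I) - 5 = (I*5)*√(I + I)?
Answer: 0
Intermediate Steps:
r(I) = 5 + 5*√2*I^(3/2) (r(I) = 5 + (I*5)*√(I + I) = 5 + (5*I)*√(2*I) = 5 + (5*I)*(√2*√I) = 5 + 5*√2*I^(3/2))
N(G, H) = 0
46*N(r(-4), 3) = 46*0 = 0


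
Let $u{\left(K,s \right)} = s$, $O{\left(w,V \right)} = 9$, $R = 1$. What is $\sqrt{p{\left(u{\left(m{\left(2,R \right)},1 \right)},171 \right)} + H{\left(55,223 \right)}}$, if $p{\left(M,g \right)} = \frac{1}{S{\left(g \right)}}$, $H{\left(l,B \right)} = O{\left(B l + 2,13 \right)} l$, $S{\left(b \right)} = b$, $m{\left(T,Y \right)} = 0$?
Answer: $\frac{\sqrt{1608274}}{57} \approx 22.249$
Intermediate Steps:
$H{\left(l,B \right)} = 9 l$
$p{\left(M,g \right)} = \frac{1}{g}$
$\sqrt{p{\left(u{\left(m{\left(2,R \right)},1 \right)},171 \right)} + H{\left(55,223 \right)}} = \sqrt{\frac{1}{171} + 9 \cdot 55} = \sqrt{\frac{1}{171} + 495} = \sqrt{\frac{84646}{171}} = \frac{\sqrt{1608274}}{57}$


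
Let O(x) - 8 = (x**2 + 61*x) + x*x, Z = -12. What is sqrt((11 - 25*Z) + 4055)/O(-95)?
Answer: sqrt(4366)/12263 ≈ 0.0053882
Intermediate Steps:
O(x) = 8 + 2*x**2 + 61*x (O(x) = 8 + ((x**2 + 61*x) + x*x) = 8 + ((x**2 + 61*x) + x**2) = 8 + (2*x**2 + 61*x) = 8 + 2*x**2 + 61*x)
sqrt((11 - 25*Z) + 4055)/O(-95) = sqrt((11 - 25*(-12)) + 4055)/(8 + 2*(-95)**2 + 61*(-95)) = sqrt((11 + 300) + 4055)/(8 + 2*9025 - 5795) = sqrt(311 + 4055)/(8 + 18050 - 5795) = sqrt(4366)/12263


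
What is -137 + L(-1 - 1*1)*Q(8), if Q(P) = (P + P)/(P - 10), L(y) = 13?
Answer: -241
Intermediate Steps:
Q(P) = 2*P/(-10 + P) (Q(P) = (2*P)/(-10 + P) = 2*P/(-10 + P))
-137 + L(-1 - 1*1)*Q(8) = -137 + 13*(2*8/(-10 + 8)) = -137 + 13*(2*8/(-2)) = -137 + 13*(2*8*(-½)) = -137 + 13*(-8) = -137 - 104 = -241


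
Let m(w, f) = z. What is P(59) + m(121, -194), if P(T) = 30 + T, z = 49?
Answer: 138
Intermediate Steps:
m(w, f) = 49
P(59) + m(121, -194) = (30 + 59) + 49 = 89 + 49 = 138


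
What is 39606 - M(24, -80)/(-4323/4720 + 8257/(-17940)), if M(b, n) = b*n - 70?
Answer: 9666712326/253321 ≈ 38160.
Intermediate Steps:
M(b, n) = -70 + b*n
39606 - M(24, -80)/(-4323/4720 + 8257/(-17940)) = 39606 - (-70 + 24*(-80))/(-4323/4720 + 8257/(-17940)) = 39606 - (-70 - 1920)/(-4323*1/4720 + 8257*(-1/17940)) = 39606 - (-1990)/(-4323/4720 - 359/780) = 39606 - (-1990)/(-253321/184080) = 39606 - (-1990)*(-184080)/253321 = 39606 - 1*366319200/253321 = 39606 - 366319200/253321 = 9666712326/253321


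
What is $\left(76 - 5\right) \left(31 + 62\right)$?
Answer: $6603$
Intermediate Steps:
$\left(76 - 5\right) \left(31 + 62\right) = 71 \cdot 93 = 6603$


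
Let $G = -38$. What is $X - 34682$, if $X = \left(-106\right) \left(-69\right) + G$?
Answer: $-27406$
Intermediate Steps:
$X = 7276$ ($X = \left(-106\right) \left(-69\right) - 38 = 7314 - 38 = 7276$)
$X - 34682 = 7276 - 34682 = -27406$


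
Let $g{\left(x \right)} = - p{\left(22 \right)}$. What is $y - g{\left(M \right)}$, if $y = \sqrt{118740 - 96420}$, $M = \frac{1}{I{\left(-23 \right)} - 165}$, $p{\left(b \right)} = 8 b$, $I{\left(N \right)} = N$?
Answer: $176 + 12 \sqrt{155} \approx 325.4$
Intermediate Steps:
$M = - \frac{1}{188}$ ($M = \frac{1}{-23 - 165} = \frac{1}{-188} = - \frac{1}{188} \approx -0.0053191$)
$y = 12 \sqrt{155}$ ($y = \sqrt{118740 - 96420} = \sqrt{22320} = 12 \sqrt{155} \approx 149.4$)
$g{\left(x \right)} = -176$ ($g{\left(x \right)} = - 8 \cdot 22 = \left(-1\right) 176 = -176$)
$y - g{\left(M \right)} = 12 \sqrt{155} - -176 = 12 \sqrt{155} + 176 = 176 + 12 \sqrt{155}$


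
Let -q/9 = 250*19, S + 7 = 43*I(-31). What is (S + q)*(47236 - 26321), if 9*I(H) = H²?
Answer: -7184093350/9 ≈ -7.9823e+8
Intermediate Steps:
I(H) = H²/9
S = 41260/9 (S = -7 + 43*((⅑)*(-31)²) = -7 + 43*((⅑)*961) = -7 + 43*(961/9) = -7 + 41323/9 = 41260/9 ≈ 4584.4)
q = -42750 (q = -2250*19 = -9*4750 = -42750)
(S + q)*(47236 - 26321) = (41260/9 - 42750)*(47236 - 26321) = -343490/9*20915 = -7184093350/9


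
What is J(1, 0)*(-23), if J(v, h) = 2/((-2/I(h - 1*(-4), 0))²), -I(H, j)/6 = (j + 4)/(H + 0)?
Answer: -414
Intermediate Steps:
I(H, j) = -6*(4 + j)/H (I(H, j) = -6*(j + 4)/(H + 0) = -6*(4 + j)/H)
J(v, h) = 2/(⅓ + h/12)² (J(v, h) = 2/((-2*(h - 1*(-4))/(6*(-4 - 1*0)))²) = 2/((-2*(h + 4)/(6*(-4 + 0)))²) = 2/((-(-⅓ - h/12))²) = 2/((-2*(-⅙ - h/24))²) = 2/((⅓ + h/12)²) = 2/(⅓ + h/12)²)
J(1, 0)*(-23) = (288/(4 + 0)²)*(-23) = (288/4²)*(-23) = (288*(1/16))*(-23) = 18*(-23) = -414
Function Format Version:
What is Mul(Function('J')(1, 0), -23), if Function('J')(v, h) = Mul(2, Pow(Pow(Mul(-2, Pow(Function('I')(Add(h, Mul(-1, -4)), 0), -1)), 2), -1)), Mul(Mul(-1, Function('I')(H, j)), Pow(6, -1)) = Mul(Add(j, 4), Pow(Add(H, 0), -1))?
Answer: -414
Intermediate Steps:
Function('I')(H, j) = Mul(-6, Pow(H, -1), Add(4, j)) (Function('I')(H, j) = Mul(-6, Mul(Add(j, 4), Pow(Add(H, 0), -1))) = Mul(-6, Mul(Add(4, j), Pow(H, -1))) = Mul(-6, Mul(Pow(H, -1), Add(4, j))) = Mul(-6, Pow(H, -1), Add(4, j)))
Function('J')(v, h) = Mul(2, Pow(Add(Rational(1, 3), Mul(Rational(1, 12), h)), -2)) (Function('J')(v, h) = Mul(2, Pow(Pow(Mul(-2, Pow(Mul(6, Pow(Add(h, Mul(-1, -4)), -1), Add(-4, Mul(-1, 0))), -1)), 2), -1)) = Mul(2, Pow(Pow(Mul(-2, Pow(Mul(6, Pow(Add(h, 4), -1), Add(-4, 0)), -1)), 2), -1)) = Mul(2, Pow(Pow(Mul(-2, Pow(Mul(6, Pow(Add(4, h), -1), -4), -1)), 2), -1)) = Mul(2, Pow(Pow(Mul(-2, Pow(Mul(-24, Pow(Add(4, h), -1)), -1)), 2), -1)) = Mul(2, Pow(Pow(Mul(-2, Add(Rational(-1, 6), Mul(Rational(-1, 24), h))), 2), -1)) = Mul(2, Pow(Pow(Add(Rational(1, 3), Mul(Rational(1, 12), h)), 2), -1)) = Mul(2, Pow(Add(Rational(1, 3), Mul(Rational(1, 12), h)), -2)))
Mul(Function('J')(1, 0), -23) = Mul(Mul(288, Pow(Add(4, 0), -2)), -23) = Mul(Mul(288, Pow(4, -2)), -23) = Mul(Mul(288, Rational(1, 16)), -23) = Mul(18, -23) = -414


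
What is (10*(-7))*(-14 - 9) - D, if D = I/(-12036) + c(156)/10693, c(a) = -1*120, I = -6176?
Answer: 3046234274/1892661 ≈ 1609.5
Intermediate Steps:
c(a) = -120
D = 949936/1892661 (D = -6176/(-12036) - 120/10693 = -6176*(-1/12036) - 120*1/10693 = 1544/3009 - 120/10693 = 949936/1892661 ≈ 0.50191)
(10*(-7))*(-14 - 9) - D = (10*(-7))*(-14 - 9) - 1*949936/1892661 = -70*(-23) - 949936/1892661 = 1610 - 949936/1892661 = 3046234274/1892661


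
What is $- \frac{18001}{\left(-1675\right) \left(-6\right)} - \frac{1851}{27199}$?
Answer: $- \frac{508211749}{273349950} \approx -1.8592$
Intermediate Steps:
$- \frac{18001}{\left(-1675\right) \left(-6\right)} - \frac{1851}{27199} = - \frac{18001}{10050} - \frac{1851}{27199} = - \frac{508211749}{273349950}$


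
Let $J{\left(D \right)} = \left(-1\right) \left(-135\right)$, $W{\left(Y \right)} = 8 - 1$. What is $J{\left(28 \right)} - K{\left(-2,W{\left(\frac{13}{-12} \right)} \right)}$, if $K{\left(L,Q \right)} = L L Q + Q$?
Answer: $100$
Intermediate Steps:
$W{\left(Y \right)} = 7$ ($W{\left(Y \right)} = 8 - 1 = 7$)
$K{\left(L,Q \right)} = Q + Q L^{2}$ ($K{\left(L,Q \right)} = L^{2} Q + Q = Q L^{2} + Q = Q + Q L^{2}$)
$J{\left(D \right)} = 135$
$J{\left(28 \right)} - K{\left(-2,W{\left(\frac{13}{-12} \right)} \right)} = 135 - 7 \left(1 + \left(-2\right)^{2}\right) = 135 - 7 \left(1 + 4\right) = 135 - 7 \cdot 5 = 135 - 35 = 100$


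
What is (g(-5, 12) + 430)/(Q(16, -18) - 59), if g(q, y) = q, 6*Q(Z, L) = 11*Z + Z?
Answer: -425/27 ≈ -15.741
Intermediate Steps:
Q(Z, L) = 2*Z (Q(Z, L) = (11*Z + Z)/6 = (12*Z)/6 = 2*Z)
(g(-5, 12) + 430)/(Q(16, -18) - 59) = (-5 + 430)/(2*16 - 59) = 425/(32 - 59) = 425/(-27) = 425*(-1/27) = -425/27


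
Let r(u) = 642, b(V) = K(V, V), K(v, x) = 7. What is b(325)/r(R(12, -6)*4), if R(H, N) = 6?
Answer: 7/642 ≈ 0.010903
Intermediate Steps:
b(V) = 7
b(325)/r(R(12, -6)*4) = 7/642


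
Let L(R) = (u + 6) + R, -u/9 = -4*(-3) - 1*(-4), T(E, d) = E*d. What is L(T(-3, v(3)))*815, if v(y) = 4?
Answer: -122250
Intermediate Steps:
u = -144 (u = -9*(-4*(-3) - 1*(-4)) = -9*(12 + 4) = -9*16 = -144)
L(R) = -138 + R (L(R) = (-144 + 6) + R = -138 + R)
L(T(-3, v(3)))*815 = (-138 - 3*4)*815 = (-138 - 12)*815 = -150*815 = -122250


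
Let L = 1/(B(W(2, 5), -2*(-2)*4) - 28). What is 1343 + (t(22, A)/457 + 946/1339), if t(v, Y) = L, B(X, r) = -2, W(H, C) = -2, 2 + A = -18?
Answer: 24667345991/18357690 ≈ 1343.7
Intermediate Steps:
A = -20 (A = -2 - 18 = -20)
L = -1/30 (L = 1/(-2 - 28) = 1/(-30) = -1/30 ≈ -0.033333)
t(v, Y) = -1/30
1343 + (t(22, A)/457 + 946/1339) = 1343 + (-1/30/457 + 946/1339) = 1343 + (-1/30*1/457 + 946*(1/1339)) = 1343 + (-1/13710 + 946/1339) = 1343 + 12968321/18357690 = 24667345991/18357690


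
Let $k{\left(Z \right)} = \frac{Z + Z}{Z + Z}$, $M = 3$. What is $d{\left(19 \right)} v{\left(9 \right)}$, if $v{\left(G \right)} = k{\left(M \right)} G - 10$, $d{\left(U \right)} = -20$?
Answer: $20$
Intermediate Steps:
$k{\left(Z \right)} = 1$ ($k{\left(Z \right)} = \frac{2 Z}{2 Z} = 2 Z \frac{1}{2 Z} = 1$)
$v{\left(G \right)} = -10 + G$ ($v{\left(G \right)} = 1 G - 10 = G - 10 = -10 + G$)
$d{\left(19 \right)} v{\left(9 \right)} = - 20 \left(-10 + 9\right) = \left(-20\right) \left(-1\right) = 20$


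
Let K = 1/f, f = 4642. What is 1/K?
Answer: 4642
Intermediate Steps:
K = 1/4642 ≈ 0.00021542
1/K = 1/(1/4642) = 4642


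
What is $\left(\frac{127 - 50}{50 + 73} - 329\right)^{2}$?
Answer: $\frac{1631352100}{15129} \approx 1.0783 \cdot 10^{5}$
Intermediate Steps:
$\left(\frac{127 - 50}{50 + 73} - 329\right)^{2} = \left(\frac{77}{123} - 329\right)^{2} = \left(- \frac{40390}{123}\right)^{2} = \frac{1631352100}{15129}$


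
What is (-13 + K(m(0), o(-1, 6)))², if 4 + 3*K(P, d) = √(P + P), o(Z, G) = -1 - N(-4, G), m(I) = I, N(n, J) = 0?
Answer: 1849/9 ≈ 205.44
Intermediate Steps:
o(Z, G) = -1 (o(Z, G) = -1 - 1*0 = -1 + 0 = -1)
K(P, d) = -4/3 + √2*√P/3 (K(P, d) = -4/3 + √(P + P)/3 = -4/3 + √(2*P)/3 = -4/3 + (√2*√P)/3 = -4/3 + √2*√P/3)
(-13 + K(m(0), o(-1, 6)))² = (-13 + (-4/3 + √2*√0/3))² = (-13 + (-4/3 + (⅓)*√2*0))² = (-13 + (-4/3 + 0))² = (-13 - 4/3)² = (-43/3)² = 1849/9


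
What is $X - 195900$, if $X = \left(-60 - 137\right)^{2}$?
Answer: $-157091$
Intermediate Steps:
$X = 38809$ ($X = \left(-197\right)^{2} = 38809$)
$X - 195900 = 38809 - 195900 = -157091$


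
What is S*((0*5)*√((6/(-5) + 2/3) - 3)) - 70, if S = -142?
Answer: -70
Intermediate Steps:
S*((0*5)*√((6/(-5) + 2/3) - 3)) - 70 = -142*0*5*√((6/(-5) + 2/3) - 3) - 70 = -0*√((6*(-⅕) + 2*(⅓)) - 3) - 70 = -0*√((-6/5 + ⅔) - 3) - 70 = -0*√(-8/15 - 3) - 70 = -0*√(-53/15) - 70 = -0*I*√795/15 - 70 = -142*0 - 70 = 0 - 70 = -70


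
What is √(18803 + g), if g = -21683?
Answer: 24*I*√5 ≈ 53.666*I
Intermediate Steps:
√(18803 + g) = √(18803 - 21683) = √(-2880) = 24*I*√5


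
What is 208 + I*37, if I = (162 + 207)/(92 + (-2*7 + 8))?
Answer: 31541/86 ≈ 366.76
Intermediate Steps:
I = 369/86 (I = 369/(92 + (-14 + 8)) = 369/(92 - 6) = 369/86 ≈ 4.2907)
208 + I*37 = 208 + (369/86)*37 = 208 + 13653/86 = 31541/86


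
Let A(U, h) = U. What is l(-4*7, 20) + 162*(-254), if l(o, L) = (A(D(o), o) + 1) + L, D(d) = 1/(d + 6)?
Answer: -904795/22 ≈ -41127.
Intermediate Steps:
D(d) = 1/(6 + d)
l(o, L) = 1 + L + 1/(6 + o) (l(o, L) = (1/(6 + o) + 1) + L = (1 + 1/(6 + o)) + L = 1 + L + 1/(6 + o))
l(-4*7, 20) + 162*(-254) = (1 + (1 + 20)*(6 - 4*7))/(6 - 4*7) + 162*(-254) = (1 + 21*(6 - 28))/(6 - 28) - 41148 = (1 + 21*(-22))/(-22) - 41148 = -(1 - 462)/22 - 41148 = -1/22*(-461) - 41148 = 461/22 - 41148 = -904795/22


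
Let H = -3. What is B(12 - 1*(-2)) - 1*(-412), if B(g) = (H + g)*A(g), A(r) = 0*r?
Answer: 412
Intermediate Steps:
A(r) = 0
B(g) = 0 (B(g) = (-3 + g)*0 = 0)
B(12 - 1*(-2)) - 1*(-412) = 0 - 1*(-412) = 0 + 412 = 412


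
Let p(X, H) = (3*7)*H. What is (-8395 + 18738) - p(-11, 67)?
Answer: 8936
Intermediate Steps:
p(X, H) = 21*H
(-8395 + 18738) - p(-11, 67) = (-8395 + 18738) - 21*67 = 10343 - 1*1407 = 10343 - 1407 = 8936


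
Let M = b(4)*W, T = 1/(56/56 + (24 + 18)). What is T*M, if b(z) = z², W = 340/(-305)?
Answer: -1088/2623 ≈ -0.41479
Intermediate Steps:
W = -68/61 (W = 340*(-1/305) = -68/61 ≈ -1.1148)
T = 1/43 (T = 1/(56*(1/56) + 42) = 1/(1 + 42) = 1/43 ≈ 0.023256)
M = -1088/61 (M = 4²*(-68/61) = 16*(-68/61) = -1088/61 ≈ -17.836)
T*M = (1/43)*(-1088/61) = -1088/2623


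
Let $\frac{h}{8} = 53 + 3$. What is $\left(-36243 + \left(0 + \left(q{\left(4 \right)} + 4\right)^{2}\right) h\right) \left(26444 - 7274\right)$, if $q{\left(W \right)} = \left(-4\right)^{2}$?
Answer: $2740485690$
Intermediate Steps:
$h = 448$ ($h = 8 \left(53 + 3\right) = 8 \cdot 56 = 448$)
$q{\left(W \right)} = 16$
$\left(-36243 + \left(0 + \left(q{\left(4 \right)} + 4\right)^{2}\right) h\right) \left(26444 - 7274\right) = \left(-36243 + \left(0 + \left(16 + 4\right)^{2}\right) 448\right) \left(26444 - 7274\right) = \left(-36243 + \left(0 + 20^{2}\right) 448\right) 19170 = \left(-36243 + \left(0 + 400\right) 448\right) 19170 = \left(-36243 + 400 \cdot 448\right) 19170 = \left(-36243 + 179200\right) 19170 = 142957 \cdot 19170 = 2740485690$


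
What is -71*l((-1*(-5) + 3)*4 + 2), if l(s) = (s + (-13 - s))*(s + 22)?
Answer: 51688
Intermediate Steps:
l(s) = -286 - 13*s (l(s) = -13*(22 + s) = -286 - 13*s)
-71*l((-1*(-5) + 3)*4 + 2) = -71*(-286 - 13*((-1*(-5) + 3)*4 + 2)) = -71*(-286 - 13*((5 + 3)*4 + 2)) = -71*(-286 - 13*(8*4 + 2)) = -71*(-286 - 13*(32 + 2)) = -71*(-286 - 13*34) = -71*(-286 - 442) = -71*(-728) = 51688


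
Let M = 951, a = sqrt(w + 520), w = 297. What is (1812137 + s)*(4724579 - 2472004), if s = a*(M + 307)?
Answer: 4081974502775 + 2833739350*sqrt(817) ≈ 4.1630e+12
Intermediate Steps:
a = sqrt(817) (a = sqrt(297 + 520) = sqrt(817) ≈ 28.583)
s = 1258*sqrt(817) (s = sqrt(817)*(951 + 307) = sqrt(817)*1258 = 1258*sqrt(817) ≈ 35958.)
(1812137 + s)*(4724579 - 2472004) = (1812137 + 1258*sqrt(817))*(4724579 - 2472004) = (1812137 + 1258*sqrt(817))*2252575 = 4081974502775 + 2833739350*sqrt(817)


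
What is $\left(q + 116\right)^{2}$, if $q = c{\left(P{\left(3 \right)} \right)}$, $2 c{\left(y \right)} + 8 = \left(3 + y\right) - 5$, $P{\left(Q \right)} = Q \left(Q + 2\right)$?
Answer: $\frac{56169}{4} \approx 14042.0$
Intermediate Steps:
$P{\left(Q \right)} = Q \left(2 + Q\right)$
$c{\left(y \right)} = -5 + \frac{y}{2}$ ($c{\left(y \right)} = -4 + \frac{\left(3 + y\right) - 5}{2} = -4 + \frac{-2 + y}{2} = -4 + \left(-1 + \frac{y}{2}\right) = -5 + \frac{y}{2}$)
$q = \frac{5}{2}$ ($q = -5 + \frac{3 \left(2 + 3\right)}{2} = -5 + \frac{3 \cdot 5}{2} = -5 + \frac{1}{2} \cdot 15 = -5 + \frac{15}{2} = \frac{5}{2} \approx 2.5$)
$\left(q + 116\right)^{2} = \left(\frac{5}{2} + 116\right)^{2} = \left(\frac{237}{2}\right)^{2} = \frac{56169}{4}$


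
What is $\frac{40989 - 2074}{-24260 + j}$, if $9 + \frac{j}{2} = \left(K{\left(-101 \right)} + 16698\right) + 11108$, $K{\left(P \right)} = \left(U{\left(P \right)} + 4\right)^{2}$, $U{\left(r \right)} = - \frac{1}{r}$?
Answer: $\frac{396971915}{319966184} \approx 1.2407$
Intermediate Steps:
$K{\left(P \right)} = \left(4 - \frac{1}{P}\right)^{2}$ ($K{\left(P \right)} = \left(- \frac{1}{P} + 4\right)^{2} = \left(4 - \frac{1}{P}\right)^{2}$)
$j = \frac{567442444}{10201}$ ($j = -18 + 2 \left(\left(\frac{\left(-1 + 4 \left(-101\right)\right)^{2}}{10201} + 16698\right) + 11108\right) = -18 + 2 \left(\left(\frac{\left(-1 - 404\right)^{2}}{10201} + 16698\right) + 11108\right) = -18 + 2 \left(\left(\frac{\left(-405\right)^{2}}{10201} + 16698\right) + 11108\right) = -18 + 2 \left(\left(\frac{1}{10201} \cdot 164025 + 16698\right) + 11108\right) = -18 + 2 \left(\left(\frac{164025}{10201} + 16698\right) + 11108\right) = -18 + 2 \left(\frac{170500323}{10201} + 11108\right) = -18 + 2 \cdot \frac{283813031}{10201} = -18 + \frac{567626062}{10201} = \frac{567442444}{10201} \approx 55626.0$)
$\frac{40989 - 2074}{-24260 + j} = \frac{40989 - 2074}{-24260 + \frac{567442444}{10201}} = \frac{38915}{\frac{319966184}{10201}} = 38915 \cdot \frac{10201}{319966184} = \frac{396971915}{319966184}$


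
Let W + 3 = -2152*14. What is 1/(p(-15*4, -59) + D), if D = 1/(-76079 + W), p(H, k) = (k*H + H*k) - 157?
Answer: 106210/735291829 ≈ 0.00014445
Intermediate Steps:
W = -30131 (W = -3 - 2152*14 = -3 - 30128 = -30131)
p(H, k) = -157 + 2*H*k (p(H, k) = (H*k + H*k) - 157 = 2*H*k - 157 = -157 + 2*H*k)
D = -1/106210 (D = 1/(-76079 - 30131) = 1/(-106210) = -1/106210 ≈ -9.4153e-6)
1/(p(-15*4, -59) + D) = 1/((-157 + 2*(-15*4)*(-59)) - 1/106210) = 1/((-157 + 2*(-60)*(-59)) - 1/106210) = 1/((-157 + 7080) - 1/106210) = 1/(6923 - 1/106210) = 1/(735291829/106210) = 106210/735291829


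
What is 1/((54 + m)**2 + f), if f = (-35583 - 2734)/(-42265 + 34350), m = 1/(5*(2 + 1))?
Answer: 356175/1042896608 ≈ 0.00034152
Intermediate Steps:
m = 1/15 (m = 1/(5*3) = 1/15 ≈ 0.066667)
f = 38317/7915 (f = -38317/(-7915) = -38317*(-1/7915) = 38317/7915 ≈ 4.8411)
1/((54 + m)**2 + f) = 1/((54 + 1/15)**2 + 38317/7915) = 1/((811/15)**2 + 38317/7915) = 1/(657721/225 + 38317/7915) = 1/(1042896608/356175) = 356175/1042896608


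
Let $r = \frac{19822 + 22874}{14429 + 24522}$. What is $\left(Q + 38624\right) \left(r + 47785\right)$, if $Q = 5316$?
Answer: $\frac{81786235190140}{38951} \approx 2.0997 \cdot 10^{9}$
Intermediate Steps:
$r = \frac{42696}{38951} \approx 1.0961$
$\left(Q + 38624\right) \left(r + 47785\right) = \left(5316 + 38624\right) \left(\frac{42696}{38951} + 47785\right) = 43940 \cdot \frac{1861316231}{38951} = \frac{81786235190140}{38951}$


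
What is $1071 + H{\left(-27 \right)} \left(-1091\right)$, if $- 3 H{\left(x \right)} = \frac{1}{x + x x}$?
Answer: $\frac{2256617}{2106} \approx 1071.5$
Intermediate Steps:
$H{\left(x \right)} = - \frac{1}{3 \left(x + x^{2}\right)}$ ($H{\left(x \right)} = - \frac{1}{3 \left(x + x x\right)} = - \frac{1}{3 \left(x + x^{2}\right)}$)
$1071 + H{\left(-27 \right)} \left(-1091\right) = 1071 + - \frac{1}{3 \left(-27\right) \left(1 - 27\right)} \left(-1091\right) = 1071 + \left(- \frac{1}{3}\right) \left(- \frac{1}{27}\right) \frac{1}{-26} \left(-1091\right) = 1071 + \left(- \frac{1}{3}\right) \left(- \frac{1}{27}\right) \left(- \frac{1}{26}\right) \left(-1091\right) = 1071 - - \frac{1091}{2106} = 1071 + \frac{1091}{2106} = \frac{2256617}{2106}$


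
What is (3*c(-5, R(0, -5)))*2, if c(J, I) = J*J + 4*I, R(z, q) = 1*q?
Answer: 30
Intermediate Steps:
R(z, q) = q
c(J, I) = J**2 + 4*I
(3*c(-5, R(0, -5)))*2 = (3*((-5)**2 + 4*(-5)))*2 = (3*(25 - 20))*2 = (3*5)*2 = 15*2 = 30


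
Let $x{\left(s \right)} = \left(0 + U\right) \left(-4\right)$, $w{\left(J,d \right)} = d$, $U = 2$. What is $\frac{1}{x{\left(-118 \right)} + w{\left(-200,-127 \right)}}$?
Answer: $- \frac{1}{135} \approx -0.0074074$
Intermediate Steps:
$x{\left(s \right)} = -8$ ($x{\left(s \right)} = \left(0 + 2\right) \left(-4\right) = 2 \left(-4\right) = -8$)
$\frac{1}{x{\left(-118 \right)} + w{\left(-200,-127 \right)}} = \frac{1}{-8 - 127} = \frac{1}{-135} = - \frac{1}{135}$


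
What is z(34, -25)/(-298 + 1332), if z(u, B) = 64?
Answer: 32/517 ≈ 0.061896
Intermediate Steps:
z(34, -25)/(-298 + 1332) = 64/(-298 + 1332) = 64/1034 = (1/1034)*64 = 32/517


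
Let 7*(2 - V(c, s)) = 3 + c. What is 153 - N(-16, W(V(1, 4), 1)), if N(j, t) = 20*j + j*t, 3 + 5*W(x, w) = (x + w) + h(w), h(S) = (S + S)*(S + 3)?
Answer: 17387/35 ≈ 496.77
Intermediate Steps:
h(S) = 2*S*(3 + S) (h(S) = (2*S)*(3 + S) = 2*S*(3 + S))
V(c, s) = 11/7 - c/7 (V(c, s) = 2 - (3 + c)/7 = 2 + (-3/7 - c/7) = 11/7 - c/7)
W(x, w) = -⅗ + w/5 + x/5 + 2*w*(3 + w)/5 (W(x, w) = -⅗ + ((x + w) + 2*w*(3 + w))/5 = -⅗ + ((w + x) + 2*w*(3 + w))/5 = -⅗ + (w + x + 2*w*(3 + w))/5 = -⅗ + (w/5 + x/5 + 2*w*(3 + w)/5) = -⅗ + w/5 + x/5 + 2*w*(3 + w)/5)
153 - N(-16, W(V(1, 4), 1)) = 153 - (-16)*(20 + (-⅗ + (⅕)*1 + (11/7 - ⅐*1)/5 + (⅖)*1*(3 + 1))) = 153 - (-16)*(20 + (-⅗ + ⅕ + (11/7 - ⅐)/5 + (⅖)*1*4)) = 153 - (-16)*(20 + (-⅗ + ⅕ + (⅕)*(10/7) + 8/5)) = 153 - (-16)*(20 + (-⅗ + ⅕ + 2/7 + 8/5)) = 153 - (-16)*(20 + 52/35) = 153 - (-16)*752/35 = 153 - 1*(-12032/35) = 153 + 12032/35 = 17387/35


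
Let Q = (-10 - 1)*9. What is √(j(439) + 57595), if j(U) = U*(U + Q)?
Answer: √206855 ≈ 454.81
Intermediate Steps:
Q = -99 (Q = -11*9 = -99)
j(U) = U*(-99 + U) (j(U) = U*(U - 99) = U*(-99 + U))
√(j(439) + 57595) = √(439*(-99 + 439) + 57595) = √(439*340 + 57595) = √(149260 + 57595) = √206855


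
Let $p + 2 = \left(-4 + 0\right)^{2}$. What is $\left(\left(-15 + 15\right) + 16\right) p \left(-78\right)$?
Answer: $-17472$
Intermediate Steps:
$p = 14$ ($p = -2 + \left(-4 + 0\right)^{2} = -2 + \left(-4\right)^{2} = -2 + 16 = 14$)
$\left(\left(-15 + 15\right) + 16\right) p \left(-78\right) = \left(\left(-15 + 15\right) + 16\right) 14 \left(-78\right) = \left(0 + 16\right) 14 \left(-78\right) = 16 \cdot 14 \left(-78\right) = 224 \left(-78\right) = -17472$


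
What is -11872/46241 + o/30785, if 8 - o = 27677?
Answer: -1644921749/1423529185 ≈ -1.1555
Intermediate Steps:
o = -27669 (o = 8 - 1*27677 = 8 - 27677 = -27669)
-11872/46241 + o/30785 = -11872/46241 - 27669/30785 = -1644921749/1423529185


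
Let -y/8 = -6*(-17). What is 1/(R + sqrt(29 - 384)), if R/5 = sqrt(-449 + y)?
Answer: -I/(sqrt(355) + 5*sqrt(1265)) ≈ -0.0050845*I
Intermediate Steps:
y = -816 (y = -(-48)*(-17) = -8*102 = -816)
R = 5*I*sqrt(1265) (R = 5*sqrt(-449 - 816) = 5*sqrt(-1265) = 5*(I*sqrt(1265)) = 5*I*sqrt(1265) ≈ 177.83*I)
1/(R + sqrt(29 - 384)) = 1/(5*I*sqrt(1265) + sqrt(29 - 384)) = 1/(5*I*sqrt(1265) + sqrt(-355)) = 1/(5*I*sqrt(1265) + I*sqrt(355)) = 1/(I*sqrt(355) + 5*I*sqrt(1265))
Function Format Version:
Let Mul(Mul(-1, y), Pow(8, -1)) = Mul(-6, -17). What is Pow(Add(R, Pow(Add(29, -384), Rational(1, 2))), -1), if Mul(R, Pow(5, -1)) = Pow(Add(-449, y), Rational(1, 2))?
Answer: Mul(-1, I, Pow(Add(Pow(355, Rational(1, 2)), Mul(5, Pow(1265, Rational(1, 2)))), -1)) ≈ Mul(-0.0050845, I)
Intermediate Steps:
y = -816 (y = Mul(-8, Mul(-6, -17)) = Mul(-8, 102) = -816)
R = Mul(5, I, Pow(1265, Rational(1, 2))) (R = Mul(5, Pow(Add(-449, -816), Rational(1, 2))) = Mul(5, Pow(-1265, Rational(1, 2))) = Mul(5, Mul(I, Pow(1265, Rational(1, 2)))) = Mul(5, I, Pow(1265, Rational(1, 2))) ≈ Mul(177.83, I))
Pow(Add(R, Pow(Add(29, -384), Rational(1, 2))), -1) = Pow(Add(Mul(5, I, Pow(1265, Rational(1, 2))), Pow(Add(29, -384), Rational(1, 2))), -1) = Pow(Add(Mul(5, I, Pow(1265, Rational(1, 2))), Pow(-355, Rational(1, 2))), -1) = Pow(Add(Mul(5, I, Pow(1265, Rational(1, 2))), Mul(I, Pow(355, Rational(1, 2)))), -1) = Pow(Add(Mul(I, Pow(355, Rational(1, 2))), Mul(5, I, Pow(1265, Rational(1, 2)))), -1)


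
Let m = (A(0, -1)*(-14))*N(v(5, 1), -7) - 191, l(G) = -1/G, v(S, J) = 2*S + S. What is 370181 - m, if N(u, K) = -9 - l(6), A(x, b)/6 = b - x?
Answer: 371114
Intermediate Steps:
A(x, b) = -6*x + 6*b (A(x, b) = 6*(b - x) = -6*x + 6*b)
v(S, J) = 3*S
N(u, K) = -53/6 (N(u, K) = -9 - (-1)/6 = -9 - 1*(-1/6) = -9 + 1/6 = -53/6)
m = -933 (m = ((-6*0 + 6*(-1))*(-14))*(-53/6) - 191 = ((0 - 6)*(-14))*(-53/6) - 191 = -6*(-14)*(-53/6) - 191 = 84*(-53/6) - 191 = -742 - 191 = -933)
370181 - m = 370181 - 1*(-933) = 370181 + 933 = 371114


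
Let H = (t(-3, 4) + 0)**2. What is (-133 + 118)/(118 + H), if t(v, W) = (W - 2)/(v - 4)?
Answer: -735/5786 ≈ -0.12703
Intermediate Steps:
t(v, W) = (-2 + W)/(-4 + v)
H = 4/49 (H = ((-2 + 4)/(-4 - 3) + 0)**2 = (2/(-7) + 0)**2 = (-1/7*2 + 0)**2 = (-2/7 + 0)**2 = (-2/7)**2 = 4/49 ≈ 0.081633)
(-133 + 118)/(118 + H) = (-133 + 118)/(118 + 4/49) = -15/5786/49 = -15*49/5786 = -735/5786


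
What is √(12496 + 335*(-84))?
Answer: 2*I*√3911 ≈ 125.08*I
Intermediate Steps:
√(12496 + 335*(-84)) = √(12496 - 28140) = √(-15644) = 2*I*√3911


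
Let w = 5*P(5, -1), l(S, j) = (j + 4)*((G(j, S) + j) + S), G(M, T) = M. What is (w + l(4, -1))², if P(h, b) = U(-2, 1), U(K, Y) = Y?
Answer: 121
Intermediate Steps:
P(h, b) = 1
l(S, j) = (4 + j)*(S + 2*j) (l(S, j) = (j + 4)*((j + j) + S) = (4 + j)*(2*j + S) = (4 + j)*(S + 2*j))
w = 5 (w = 5*1 = 5)
(w + l(4, -1))² = (5 + (2*(-1)² + 4*4 + 8*(-1) + 4*(-1)))² = (5 + (2*1 + 16 - 8 - 4))² = (5 + (2 + 16 - 8 - 4))² = (5 + 6)² = 11² = 121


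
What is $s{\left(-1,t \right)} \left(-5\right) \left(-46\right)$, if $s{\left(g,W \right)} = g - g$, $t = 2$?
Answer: $0$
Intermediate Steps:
$s{\left(g,W \right)} = 0$
$s{\left(-1,t \right)} \left(-5\right) \left(-46\right) = 0 \left(-5\right) \left(-46\right) = 0 \left(-46\right) = 0$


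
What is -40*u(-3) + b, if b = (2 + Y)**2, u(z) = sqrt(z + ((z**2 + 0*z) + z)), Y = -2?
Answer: -40*sqrt(3) ≈ -69.282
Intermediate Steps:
u(z) = sqrt(z**2 + 2*z) (u(z) = sqrt(z + ((z**2 + 0) + z)) = sqrt(z + (z**2 + z)) = sqrt(z + (z + z**2)) = sqrt(z**2 + 2*z))
b = 0 (b = (2 - 2)**2 = 0**2 = 0)
-40*u(-3) + b = -40*sqrt(3) + 0 = -40*sqrt(3)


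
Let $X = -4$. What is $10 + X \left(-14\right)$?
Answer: $66$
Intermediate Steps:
$10 + X \left(-14\right) = 10 - -56 = 10 + 56 = 66$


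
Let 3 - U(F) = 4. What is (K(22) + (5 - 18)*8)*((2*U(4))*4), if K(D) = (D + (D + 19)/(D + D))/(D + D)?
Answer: 200335/242 ≈ 827.83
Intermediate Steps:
U(F) = -1 (U(F) = 3 - 1*4 = 3 - 4 = -1)
K(D) = (D + (19 + D)/(2*D))/(2*D) (K(D) = (D + (19 + D)/((2*D)))/((2*D)) = (D + (19 + D)*(1/(2*D)))*(1/(2*D)) = (D + (19 + D)/(2*D))*(1/(2*D)) = (D + (19 + D)/(2*D))/(2*D))
(K(22) + (5 - 18)*8)*((2*U(4))*4) = ((1/4)*(19 + 22 + 2*22**2)/22**2 + (5 - 18)*8)*((2*(-1))*4) = ((1/4)*(1/484)*(19 + 22 + 2*484) - 13*8)*(-2*4) = ((1/4)*(1/484)*(19 + 22 + 968) - 104)*(-8) = ((1/4)*(1/484)*1009 - 104)*(-8) = (1009/1936 - 104)*(-8) = -200335/1936*(-8) = 200335/242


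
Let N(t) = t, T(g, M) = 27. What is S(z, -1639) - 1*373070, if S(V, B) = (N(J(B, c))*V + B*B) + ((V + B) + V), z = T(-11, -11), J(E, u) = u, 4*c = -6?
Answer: 4623251/2 ≈ 2.3116e+6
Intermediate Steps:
c = -3/2 (c = (¼)*(-6) = -3/2 ≈ -1.5000)
z = 27
S(V, B) = B + B² + V/2 (S(V, B) = (-3*V/2 + B*B) + ((V + B) + V) = (-3*V/2 + B²) + ((B + V) + V) = (B² - 3*V/2) + (B + 2*V) = B + B² + V/2)
S(z, -1639) - 1*373070 = (-1639 + (-1639)² + (½)*27) - 1*373070 = (-1639 + 2686321 + 27/2) - 373070 = 5369391/2 - 373070 = 4623251/2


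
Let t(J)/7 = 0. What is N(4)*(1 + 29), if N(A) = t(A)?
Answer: 0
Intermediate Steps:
t(J) = 0 (t(J) = 7*0 = 0)
N(A) = 0
N(4)*(1 + 29) = 0*(1 + 29) = 0*30 = 0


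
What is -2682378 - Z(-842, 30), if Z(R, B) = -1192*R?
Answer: -3686042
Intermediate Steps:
-2682378 - Z(-842, 30) = -2682378 - (-1192)*(-842) = -2682378 - 1*1003664 = -2682378 - 1003664 = -3686042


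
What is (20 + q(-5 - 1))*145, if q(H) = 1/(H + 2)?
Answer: 11455/4 ≈ 2863.8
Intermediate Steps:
q(H) = 1/(2 + H)
(20 + q(-5 - 1))*145 = (20 + 1/(2 + (-5 - 1)))*145 = (20 + 1/(2 - 6))*145 = (20 + 1/(-4))*145 = (20 - ¼)*145 = (79/4)*145 = 11455/4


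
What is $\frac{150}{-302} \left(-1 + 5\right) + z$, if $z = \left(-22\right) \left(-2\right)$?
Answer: $\frac{6344}{151} \approx 42.013$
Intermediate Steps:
$z = 44$
$\frac{150}{-302} \left(-1 + 5\right) + z = \frac{150}{-302} \left(-1 + 5\right) + 44 = 150 \left(- \frac{1}{302}\right) 4 + 44 = \left(- \frac{75}{151}\right) 4 + 44 = - \frac{300}{151} + 44 = \frac{6344}{151}$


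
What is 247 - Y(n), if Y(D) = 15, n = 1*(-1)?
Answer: 232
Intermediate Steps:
n = -1
247 - Y(n) = 247 - 1*15 = 247 - 15 = 232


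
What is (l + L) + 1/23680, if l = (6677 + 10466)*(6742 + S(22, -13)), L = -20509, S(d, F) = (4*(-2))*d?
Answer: 2664957358721/23680 ≈ 1.1254e+8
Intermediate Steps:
S(d, F) = -8*d
l = 112560938 (l = (6677 + 10466)*(6742 - 8*22) = 17143*(6742 - 176) = 17143*6566 = 112560938)
(l + L) + 1/23680 = (112560938 - 20509) + 1/23680 = 112540429 + 1/23680 = 2664957358721/23680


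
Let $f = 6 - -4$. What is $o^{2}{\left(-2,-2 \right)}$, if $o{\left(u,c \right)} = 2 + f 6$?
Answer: $3844$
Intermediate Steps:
$f = 10$ ($f = 6 + 4 = 10$)
$o{\left(u,c \right)} = 62$ ($o{\left(u,c \right)} = 2 + 10 \cdot 6 = 2 + 60 = 62$)
$o^{2}{\left(-2,-2 \right)} = 62^{2} = 3844$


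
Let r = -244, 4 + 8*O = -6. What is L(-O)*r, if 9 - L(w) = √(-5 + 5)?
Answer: -2196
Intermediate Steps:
O = -5/4 (O = -½ + (⅛)*(-6) = -½ - ¾ = -5/4 ≈ -1.2500)
L(w) = 9 (L(w) = 9 - √(-5 + 5) = 9 - √0 = 9 - 1*0 = 9 + 0 = 9)
L(-O)*r = 9*(-244) = -2196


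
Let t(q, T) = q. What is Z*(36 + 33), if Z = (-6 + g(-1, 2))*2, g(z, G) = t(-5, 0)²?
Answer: 2622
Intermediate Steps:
g(z, G) = 25 (g(z, G) = (-5)² = 25)
Z = 38 (Z = (-6 + 25)*2 = 19*2 = 38)
Z*(36 + 33) = 38*(36 + 33) = 38*69 = 2622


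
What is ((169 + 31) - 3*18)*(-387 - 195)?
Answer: -84972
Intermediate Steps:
((169 + 31) - 3*18)*(-387 - 195) = (200 - 54)*(-582) = 146*(-582) = -84972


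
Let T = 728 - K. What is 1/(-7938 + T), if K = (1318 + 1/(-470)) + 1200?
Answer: -470/4572159 ≈ -0.00010280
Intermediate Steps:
K = 1183459/470 (K = (1318 - 1/470) + 1200 = 619459/470 + 1200 = 1183459/470 ≈ 2518.0)
T = -841299/470 (T = 728 - 1*1183459/470 = 728 - 1183459/470 = -841299/470 ≈ -1790.0)
1/(-7938 + T) = 1/(-7938 - 841299/470) = 1/(-4572159/470) = -470/4572159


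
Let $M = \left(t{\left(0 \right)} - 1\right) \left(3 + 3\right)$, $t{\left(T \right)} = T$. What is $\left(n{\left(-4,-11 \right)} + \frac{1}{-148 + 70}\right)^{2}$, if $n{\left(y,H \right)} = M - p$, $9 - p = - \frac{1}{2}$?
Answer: $\frac{366025}{1521} \approx 240.65$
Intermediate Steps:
$M = -6$ ($M = \left(0 - 1\right) \left(3 + 3\right) = \left(-1\right) 6 = -6$)
$p = \frac{19}{2}$ ($p = 9 - - \frac{1}{2} = 9 + \frac{1}{2} = \frac{19}{2} \approx 9.5$)
$n{\left(y,H \right)} = - \frac{31}{2}$ ($n{\left(y,H \right)} = -6 - \frac{19}{2} = - \frac{31}{2}$)
$\left(n{\left(-4,-11 \right)} + \frac{1}{-148 + 70}\right)^{2} = \left(- \frac{31}{2} + \frac{1}{-148 + 70}\right)^{2} = \left(- \frac{31}{2} + \frac{1}{-78}\right)^{2} = \left(- \frac{31}{2} - \frac{1}{78}\right)^{2} = \left(- \frac{605}{39}\right)^{2} = \frac{366025}{1521}$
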